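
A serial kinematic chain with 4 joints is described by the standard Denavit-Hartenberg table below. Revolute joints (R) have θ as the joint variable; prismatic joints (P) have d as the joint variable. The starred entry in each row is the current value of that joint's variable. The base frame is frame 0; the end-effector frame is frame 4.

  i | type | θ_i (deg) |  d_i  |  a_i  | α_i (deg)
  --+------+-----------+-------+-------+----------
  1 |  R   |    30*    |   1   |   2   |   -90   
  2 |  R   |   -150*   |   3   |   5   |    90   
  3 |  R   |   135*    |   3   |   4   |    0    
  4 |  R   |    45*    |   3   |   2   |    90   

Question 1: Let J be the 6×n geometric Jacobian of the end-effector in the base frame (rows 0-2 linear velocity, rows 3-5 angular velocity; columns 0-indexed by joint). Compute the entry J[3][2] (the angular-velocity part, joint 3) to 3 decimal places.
axis z_2 = (-0.4330,-0.2500,-0.8660); lever o_n−o_2 = (-0.3910,3.0403,-7.6104)
cross product → J_v[:, 2] = (4.5355,-2.9568,-1.4142)
J_ω[:, 2] = z_2
entry J[3][2] = -0.4330

-0.433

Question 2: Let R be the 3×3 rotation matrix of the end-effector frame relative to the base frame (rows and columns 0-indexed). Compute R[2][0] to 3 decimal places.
End-effector x-axis (col 0 of R) = (0.7500,0.4330,-0.5000)
R[2][0] = -0.5000

-0.500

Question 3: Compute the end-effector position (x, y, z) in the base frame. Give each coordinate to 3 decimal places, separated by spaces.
after link 1: o_1 = (1.7321, 1.0000, 1.0000)
after link 2: o_2 = (-3.5179, 1.4330, 3.5000)
after link 3: o_3 = (-4.1099, 4.3572, -0.5123)
after link 4: o_4 = (-3.9089, 4.4733, -4.1104)

-3.909 4.473 -4.110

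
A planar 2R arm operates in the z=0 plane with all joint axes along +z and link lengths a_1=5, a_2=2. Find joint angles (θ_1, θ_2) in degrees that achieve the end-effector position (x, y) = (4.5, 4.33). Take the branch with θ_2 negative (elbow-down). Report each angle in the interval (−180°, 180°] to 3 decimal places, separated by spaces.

60.000 -60.004

cos θ_2 = (38.9989−5²−2²)/(2·5·2) = 0.4999; θ_2 = -60.0036° (elbow-down)
β = atan2(4.3300,4.5000) = 43.8970°; ψ = atan2(-1.7321,5.9999) = -16.1030°
θ_1 = β − ψ = 60.0000°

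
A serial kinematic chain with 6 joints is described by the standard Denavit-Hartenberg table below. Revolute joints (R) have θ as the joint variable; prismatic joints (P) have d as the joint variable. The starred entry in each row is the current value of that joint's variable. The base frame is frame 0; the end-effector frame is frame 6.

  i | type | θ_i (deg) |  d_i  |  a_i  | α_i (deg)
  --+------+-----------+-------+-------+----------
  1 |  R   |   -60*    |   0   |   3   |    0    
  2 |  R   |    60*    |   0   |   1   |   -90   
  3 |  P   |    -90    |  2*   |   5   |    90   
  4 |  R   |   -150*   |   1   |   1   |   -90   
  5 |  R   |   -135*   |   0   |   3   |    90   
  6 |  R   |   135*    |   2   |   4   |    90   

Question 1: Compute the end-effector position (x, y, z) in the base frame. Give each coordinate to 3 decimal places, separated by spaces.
after link 1: o_1 = (1.5000, -2.5981, 0.0000)
after link 2: o_2 = (2.5000, -2.5981, 0.0000)
after link 3: o_3 = (2.5000, -0.5981, 5.0000)
after link 4: o_4 = (1.5000, -1.0981, 4.1340)
after link 5: o_5 = (-0.6213, -0.0374, 5.9711)
after link 6: o_6 = (2.7929, -2.7798, 6.8780)

2.793 -2.780 6.878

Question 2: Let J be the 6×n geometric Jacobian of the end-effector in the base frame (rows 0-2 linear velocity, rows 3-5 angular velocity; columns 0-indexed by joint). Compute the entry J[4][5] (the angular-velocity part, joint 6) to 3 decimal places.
axis z_5 = (0.7071,0.3536,0.6124); lever o_n−o_5 = (3.4142,-2.7424,0.9069)
cross product → J_v[:, 5] = (2.0000,1.4495,-3.1463)
J_ω[:, 5] = z_5
entry J[4][5] = 0.3536

0.354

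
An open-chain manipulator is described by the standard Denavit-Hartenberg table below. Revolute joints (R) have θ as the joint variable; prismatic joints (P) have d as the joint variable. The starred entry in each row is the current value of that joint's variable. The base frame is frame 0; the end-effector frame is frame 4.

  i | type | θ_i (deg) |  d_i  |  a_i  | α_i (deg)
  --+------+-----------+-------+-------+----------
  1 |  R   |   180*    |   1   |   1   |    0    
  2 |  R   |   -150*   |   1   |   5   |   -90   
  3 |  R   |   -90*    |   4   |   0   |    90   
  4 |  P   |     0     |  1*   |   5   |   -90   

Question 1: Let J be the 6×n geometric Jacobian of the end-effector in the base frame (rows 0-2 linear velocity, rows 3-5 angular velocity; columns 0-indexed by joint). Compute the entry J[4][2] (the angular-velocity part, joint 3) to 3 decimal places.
axis z_2 = (-0.5000,0.8660,0.0000); lever o_n−o_2 = (-2.8660,2.9641,5.0000)
cross product → J_v[:, 2] = (4.3301,2.5000,1.0000)
J_ω[:, 2] = z_2
entry J[4][2] = 0.8660

0.866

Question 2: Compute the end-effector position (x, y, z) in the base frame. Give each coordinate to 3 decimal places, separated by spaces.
after link 1: o_1 = (-1.0000, 0.0000, 1.0000)
after link 2: o_2 = (3.3301, 2.5000, 2.0000)
after link 3: o_3 = (1.3301, 5.9641, 2.0000)
after link 4: o_4 = (0.4641, 5.4641, 7.0000)

0.464 5.464 7.000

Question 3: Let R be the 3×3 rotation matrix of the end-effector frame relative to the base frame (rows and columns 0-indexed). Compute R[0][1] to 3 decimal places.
0.866

End-effector y-axis (col 1 of R) = (0.8660,0.5000,-0.0000)
R[0][1] = 0.8660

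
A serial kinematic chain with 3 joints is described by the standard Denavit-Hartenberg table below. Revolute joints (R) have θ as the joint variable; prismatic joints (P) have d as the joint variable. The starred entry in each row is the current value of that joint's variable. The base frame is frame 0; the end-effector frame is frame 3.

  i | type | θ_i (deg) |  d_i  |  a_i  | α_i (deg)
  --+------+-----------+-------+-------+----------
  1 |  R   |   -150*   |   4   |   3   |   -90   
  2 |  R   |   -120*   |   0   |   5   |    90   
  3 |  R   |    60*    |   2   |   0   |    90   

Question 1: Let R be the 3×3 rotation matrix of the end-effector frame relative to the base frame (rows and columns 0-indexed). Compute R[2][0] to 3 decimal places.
0.433

End-effector x-axis (col 0 of R) = (0.6495,-0.6250,0.4330)
R[2][0] = 0.4330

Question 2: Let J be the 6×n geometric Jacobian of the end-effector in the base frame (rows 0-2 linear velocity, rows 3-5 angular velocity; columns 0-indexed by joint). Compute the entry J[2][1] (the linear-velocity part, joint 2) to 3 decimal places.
axis z_1 = (0.5000,-0.8660,0.0000); lever o_n−o_1 = (3.6651,2.1160,3.3301)
cross product → J_v[:, 1] = (-2.8840,-1.6651,4.2321)
J_ω[:, 1] = z_1
entry J[2][1] = 4.2321

4.232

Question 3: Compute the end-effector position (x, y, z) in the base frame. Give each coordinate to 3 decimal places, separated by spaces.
1.067 0.616 7.330

after link 1: o_1 = (-2.5981, -1.5000, 4.0000)
after link 2: o_2 = (-0.4330, -0.2500, 8.3301)
after link 3: o_3 = (1.0670, 0.6160, 7.3301)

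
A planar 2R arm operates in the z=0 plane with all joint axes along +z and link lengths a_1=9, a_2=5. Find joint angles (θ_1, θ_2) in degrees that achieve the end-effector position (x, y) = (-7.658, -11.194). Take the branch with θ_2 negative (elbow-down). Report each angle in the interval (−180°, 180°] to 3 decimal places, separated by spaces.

cos θ_2 = (183.9506−9²−5²)/(2·9·5) = 0.8661; θ_2 = -29.9894° (elbow-down)
β = atan2(-11.1940,-7.6580) = -124.3767°; ψ = atan2(-2.4992,13.3306) = -10.6185°
θ_1 = β − ψ = -113.7582°

-113.758 -29.989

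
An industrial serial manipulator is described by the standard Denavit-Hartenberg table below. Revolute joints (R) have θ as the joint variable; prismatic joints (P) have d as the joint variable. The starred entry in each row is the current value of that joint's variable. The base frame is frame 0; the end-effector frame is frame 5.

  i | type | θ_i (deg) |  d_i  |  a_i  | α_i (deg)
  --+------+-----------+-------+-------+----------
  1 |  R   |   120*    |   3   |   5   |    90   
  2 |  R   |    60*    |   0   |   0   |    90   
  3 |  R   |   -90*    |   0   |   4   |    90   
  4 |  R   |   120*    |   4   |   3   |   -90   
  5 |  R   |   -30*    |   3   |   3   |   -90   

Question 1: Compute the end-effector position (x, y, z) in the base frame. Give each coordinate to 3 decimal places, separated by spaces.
after link 1: o_1 = (-2.5000, 4.3301, 3.0000)
after link 2: o_2 = (-2.5000, 4.3301, 3.0000)
after link 3: o_3 = (-5.9641, 2.3301, 3.0000)
after link 4: o_4 = (-4.7901, 3.2966, -1.7631)
after link 5: o_5 = (-1.3648, 5.1582, -3.4372)

-1.365 5.158 -3.437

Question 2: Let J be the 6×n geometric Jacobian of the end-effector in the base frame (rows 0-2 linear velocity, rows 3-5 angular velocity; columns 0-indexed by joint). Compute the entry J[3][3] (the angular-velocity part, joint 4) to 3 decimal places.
axis z_3 = (0.2500,-0.4330,-0.8660); lever o_n−o_3 = (4.5993,2.8280,-6.4372)
cross product → J_v[:, 3] = (5.2365,-2.3738,2.6986)
J_ω[:, 3] = z_3
entry J[3][3] = 0.2500

0.250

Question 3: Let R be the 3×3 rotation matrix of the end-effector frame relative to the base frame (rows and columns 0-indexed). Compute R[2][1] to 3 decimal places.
-0.250

End-effector y-axis (col 1 of R) = (-0.9665,-0.0580,-0.2500)
R[2][1] = -0.2500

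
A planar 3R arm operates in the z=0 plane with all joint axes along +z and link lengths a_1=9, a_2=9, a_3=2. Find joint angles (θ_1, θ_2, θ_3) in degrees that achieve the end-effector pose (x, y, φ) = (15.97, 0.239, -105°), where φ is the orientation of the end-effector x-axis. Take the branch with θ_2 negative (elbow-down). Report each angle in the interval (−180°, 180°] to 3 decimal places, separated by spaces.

wrist centre = target − a_3·(cos φ, sin φ) = (16.4876, 2.1709)
cos θ_2 = (276.5548−9²−9²)/(2·9·9) = 0.7071; θ_2 = -44.9982° (elbow-down)
β = atan2(2.1709,16.4876) = 7.5007°; ψ = atan2(-6.3638,15.3642) = -22.4991°
θ_1 = β − ψ = 29.9998°
θ_3 = φ − θ_1 − θ_2 = -90.0016° (wrapped to (-180°,180°])

30.000 -44.998 -90.002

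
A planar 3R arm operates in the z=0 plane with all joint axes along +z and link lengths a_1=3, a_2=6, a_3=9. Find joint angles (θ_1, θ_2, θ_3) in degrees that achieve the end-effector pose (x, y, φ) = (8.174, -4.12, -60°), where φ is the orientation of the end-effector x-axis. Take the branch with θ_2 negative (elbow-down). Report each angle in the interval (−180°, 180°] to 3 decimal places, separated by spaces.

wrist centre = target − a_3·(cos φ, sin φ) = (3.6740, 3.6742)
cos θ_2 = (26.9982−3²−6²)/(2·3·6) = -0.5000; θ_2 = -120.0032° (elbow-down)
β = atan2(3.6742,3.6740) = 45.0018°; ψ = atan2(-5.1960,-0.0003) = -90.0032°
θ_1 = β − ψ = 135.0050°
θ_3 = φ − θ_1 − θ_2 = -75.0018° (wrapped to (-180°,180°])

135.005 -120.003 -75.002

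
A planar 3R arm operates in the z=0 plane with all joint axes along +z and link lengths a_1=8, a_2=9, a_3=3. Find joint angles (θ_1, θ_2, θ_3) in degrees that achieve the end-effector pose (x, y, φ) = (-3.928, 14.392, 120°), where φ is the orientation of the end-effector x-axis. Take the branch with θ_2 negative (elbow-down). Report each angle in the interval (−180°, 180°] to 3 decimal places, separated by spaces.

wrist centre = target − a_3·(cos φ, sin φ) = (-2.4280, 11.7939)
cos θ_2 = (144.9918−8²−9²)/(2·8·9) = -0.0001; θ_2 = -90.0033° (elbow-down)
β = atan2(11.7939,-2.4280) = 101.6329°; ψ = atan2(-9.0000,7.9995) = -48.3683°
θ_1 = β − ψ = 150.0012°
θ_3 = φ − θ_1 − θ_2 = 60.0021° (wrapped to (-180°,180°])

150.001 -90.003 60.002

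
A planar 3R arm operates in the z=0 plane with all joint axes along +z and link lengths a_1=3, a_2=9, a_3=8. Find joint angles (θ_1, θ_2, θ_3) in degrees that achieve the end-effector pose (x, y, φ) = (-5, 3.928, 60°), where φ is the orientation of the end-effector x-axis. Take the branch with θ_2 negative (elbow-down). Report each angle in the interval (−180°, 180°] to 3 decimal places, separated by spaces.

wrist centre = target − a_3·(cos φ, sin φ) = (-9.0000, -3.0002)
cos θ_2 = (90.0012−3²−9²)/(2·3·9) = 0.0000; θ_2 = -89.9987° (elbow-down)
β = atan2(-3.0002,-9.0000) = -161.5639°; ψ = atan2(-9.0000,3.0002) = -71.5639°
θ_1 = β − ψ = -90.0000°
θ_3 = φ − θ_1 − θ_2 = -120.0013° (wrapped to (-180°,180°])

-90.000 -89.999 -120.001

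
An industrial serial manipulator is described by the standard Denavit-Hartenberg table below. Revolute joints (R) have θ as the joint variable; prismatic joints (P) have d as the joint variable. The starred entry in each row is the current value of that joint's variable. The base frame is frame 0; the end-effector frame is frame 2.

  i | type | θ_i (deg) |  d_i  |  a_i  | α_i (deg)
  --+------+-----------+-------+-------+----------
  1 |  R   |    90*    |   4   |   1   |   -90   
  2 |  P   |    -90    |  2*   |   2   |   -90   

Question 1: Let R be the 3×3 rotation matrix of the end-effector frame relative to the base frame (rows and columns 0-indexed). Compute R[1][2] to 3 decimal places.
End-effector z-axis (col 2 of R) = (-0.0000,1.0000,-0.0000)
R[1][2] = 1.0000

1.000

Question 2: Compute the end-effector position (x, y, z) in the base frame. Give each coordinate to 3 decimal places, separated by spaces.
after link 1: o_1 = (0.0000, 1.0000, 4.0000)
after link 2: o_2 = (-2.0000, 1.0000, 6.0000)

-2.000 1.000 6.000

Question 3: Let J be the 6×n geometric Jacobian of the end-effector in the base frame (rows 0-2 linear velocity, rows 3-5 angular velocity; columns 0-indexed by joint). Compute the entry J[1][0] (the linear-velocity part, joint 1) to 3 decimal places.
axis z_0 = ẑ; lever o_n−o_0 = (-2.0000,1.0000,6.0000)
cross product → J_v[:, 0] = (-1.0000,-2.0000,0.0000)
J_ω[:, 0] = z_0
entry J[1][0] = -2.0000

-2.000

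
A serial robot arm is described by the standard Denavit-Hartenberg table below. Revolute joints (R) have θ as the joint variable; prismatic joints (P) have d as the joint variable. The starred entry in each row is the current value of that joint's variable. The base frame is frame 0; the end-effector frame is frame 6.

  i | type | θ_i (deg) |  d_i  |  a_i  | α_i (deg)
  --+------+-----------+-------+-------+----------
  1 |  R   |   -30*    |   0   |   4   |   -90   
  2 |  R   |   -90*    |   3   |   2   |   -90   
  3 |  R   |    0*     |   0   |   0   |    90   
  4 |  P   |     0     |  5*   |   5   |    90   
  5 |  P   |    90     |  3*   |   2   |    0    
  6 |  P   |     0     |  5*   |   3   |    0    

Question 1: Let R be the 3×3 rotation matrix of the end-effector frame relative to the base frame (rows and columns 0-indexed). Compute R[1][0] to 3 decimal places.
0.866

End-effector x-axis (col 0 of R) = (0.5000,0.8660,0.0000)
R[1][0] = 0.8660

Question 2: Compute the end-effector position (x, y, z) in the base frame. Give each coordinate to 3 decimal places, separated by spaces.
after link 1: o_1 = (3.4641, -2.0000, 0.0000)
after link 2: o_2 = (4.9641, 0.5981, 2.0000)
after link 3: o_3 = (4.9641, 0.5981, 2.0000)
after link 4: o_4 = (7.4641, 4.9282, 7.0000)
after link 5: o_5 = (5.8660, 8.1603, 7.0000)
after link 6: o_6 = (3.0359, 13.2583, 7.0000)

3.036 13.258 7.000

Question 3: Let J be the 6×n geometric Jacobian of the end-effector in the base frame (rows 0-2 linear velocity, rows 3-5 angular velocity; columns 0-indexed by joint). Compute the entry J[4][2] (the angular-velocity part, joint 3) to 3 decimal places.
-0.500

axis z_2 = (0.8660,-0.5000,-0.0000); lever o_n−o_2 = (-1.9282,12.6603,5.0000)
cross product → J_v[:, 2] = (-2.5000,-4.3301,10.0000)
J_ω[:, 2] = z_2
entry J[4][2] = -0.5000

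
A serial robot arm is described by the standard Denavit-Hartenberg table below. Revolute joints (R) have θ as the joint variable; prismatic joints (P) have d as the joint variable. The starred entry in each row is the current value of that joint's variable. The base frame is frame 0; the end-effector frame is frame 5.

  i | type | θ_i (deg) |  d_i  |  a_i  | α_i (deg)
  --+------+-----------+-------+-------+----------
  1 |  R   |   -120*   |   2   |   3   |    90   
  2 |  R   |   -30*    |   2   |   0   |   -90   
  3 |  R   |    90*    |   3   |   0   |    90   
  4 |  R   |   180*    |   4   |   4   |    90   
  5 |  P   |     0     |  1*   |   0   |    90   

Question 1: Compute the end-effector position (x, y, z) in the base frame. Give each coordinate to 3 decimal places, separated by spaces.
-9.428 -4.330 3.464

after link 1: o_1 = (-1.5000, -2.5981, 2.0000)
after link 2: o_2 = (-3.2321, -1.5981, 2.0000)
after link 3: o_3 = (-3.9821, -2.8971, 4.5981)
after link 4: o_4 = (-9.1782, -3.8971, 2.5981)
after link 5: o_5 = (-9.4282, -4.3301, 3.4641)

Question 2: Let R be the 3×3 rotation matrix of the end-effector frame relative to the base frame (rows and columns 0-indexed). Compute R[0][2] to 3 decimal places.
0.433

End-effector z-axis (col 2 of R) = (0.4330,0.7500,0.5000)
R[0][2] = 0.4330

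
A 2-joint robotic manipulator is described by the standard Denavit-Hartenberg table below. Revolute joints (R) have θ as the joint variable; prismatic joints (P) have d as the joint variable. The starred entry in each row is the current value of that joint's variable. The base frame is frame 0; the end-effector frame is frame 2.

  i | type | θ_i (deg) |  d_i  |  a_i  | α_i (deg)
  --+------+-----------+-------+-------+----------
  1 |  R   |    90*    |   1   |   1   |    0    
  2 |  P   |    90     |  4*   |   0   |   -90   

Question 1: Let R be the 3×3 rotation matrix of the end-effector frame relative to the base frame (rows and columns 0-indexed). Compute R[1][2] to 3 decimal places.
-1.000

End-effector z-axis (col 2 of R) = (-0.0000,-1.0000,0.0000)
R[1][2] = -1.0000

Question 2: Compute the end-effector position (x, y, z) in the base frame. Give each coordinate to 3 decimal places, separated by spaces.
after link 1: o_1 = (0.0000, 1.0000, 1.0000)
after link 2: o_2 = (0.0000, 1.0000, 5.0000)

0.000 1.000 5.000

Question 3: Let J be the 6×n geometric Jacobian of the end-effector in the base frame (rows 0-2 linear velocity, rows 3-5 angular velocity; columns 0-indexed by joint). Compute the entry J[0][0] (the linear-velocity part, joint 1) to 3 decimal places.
-1.000

axis z_0 = ẑ; lever o_n−o_0 = (0.0000,1.0000,5.0000)
cross product → J_v[:, 0] = (-1.0000,0.0000,0.0000)
J_ω[:, 0] = z_0
entry J[0][0] = -1.0000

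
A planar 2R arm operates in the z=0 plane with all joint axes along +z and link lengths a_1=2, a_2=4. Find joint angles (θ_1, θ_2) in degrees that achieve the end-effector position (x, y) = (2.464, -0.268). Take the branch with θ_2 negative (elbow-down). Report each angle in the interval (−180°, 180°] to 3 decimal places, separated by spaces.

cos θ_2 = (6.1431−2²−4²)/(2·2·4) = -0.8661; θ_2 = -150.0034° (elbow-down)
β = atan2(-0.2680,2.4640) = -6.2074°; ψ = atan2(-1.9998,-1.4642) = -126.2110°
θ_1 = β − ψ = 120.0036°

120.004 -150.003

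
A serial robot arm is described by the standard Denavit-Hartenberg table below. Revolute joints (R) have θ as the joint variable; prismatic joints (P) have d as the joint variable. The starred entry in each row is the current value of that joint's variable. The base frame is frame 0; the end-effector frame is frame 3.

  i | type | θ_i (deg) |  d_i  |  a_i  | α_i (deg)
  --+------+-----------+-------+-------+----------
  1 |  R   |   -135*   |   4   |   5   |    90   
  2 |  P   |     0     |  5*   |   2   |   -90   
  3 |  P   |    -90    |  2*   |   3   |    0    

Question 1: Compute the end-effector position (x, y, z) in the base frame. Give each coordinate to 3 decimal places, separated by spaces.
after link 1: o_1 = (-3.5355, -3.5355, 4.0000)
after link 2: o_2 = (-8.4853, -1.4142, 4.0000)
after link 3: o_3 = (-10.6066, 0.7071, 6.0000)

-10.607 0.707 6.000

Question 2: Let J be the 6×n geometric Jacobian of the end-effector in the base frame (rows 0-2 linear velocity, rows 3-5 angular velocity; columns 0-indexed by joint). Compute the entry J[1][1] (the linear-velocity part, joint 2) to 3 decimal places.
0.707

prismatic axis z_1 = (-0.7071,0.7071,0.0000)
J_v[:, 1] = z_1; J_ω[:, 1] = (0,0,0)
entry J[1][1] = 0.7071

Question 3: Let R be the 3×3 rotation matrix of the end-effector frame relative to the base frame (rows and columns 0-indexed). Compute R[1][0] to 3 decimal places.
0.707

End-effector x-axis (col 0 of R) = (-0.7071,0.7071,0.0000)
R[1][0] = 0.7071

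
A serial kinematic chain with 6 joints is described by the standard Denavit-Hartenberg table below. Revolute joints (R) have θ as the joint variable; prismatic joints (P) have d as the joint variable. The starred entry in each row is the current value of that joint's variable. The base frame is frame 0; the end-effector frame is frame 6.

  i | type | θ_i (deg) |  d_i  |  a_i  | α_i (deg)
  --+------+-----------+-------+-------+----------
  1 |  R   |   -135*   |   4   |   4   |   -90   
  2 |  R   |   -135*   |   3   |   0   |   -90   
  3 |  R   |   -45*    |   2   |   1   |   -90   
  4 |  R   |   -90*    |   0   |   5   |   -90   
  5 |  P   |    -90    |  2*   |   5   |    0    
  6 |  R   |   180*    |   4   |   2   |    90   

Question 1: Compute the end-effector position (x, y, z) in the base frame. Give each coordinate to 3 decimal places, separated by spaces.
after link 1: o_1 = (-2.8284, -2.8284, 4.0000)
after link 2: o_2 = (-0.7071, -4.9497, 4.0000)
after link 3: o_3 = (-0.8536, -6.0962, 5.9142)
after link 4: o_4 = (-3.3536, -8.5962, 9.4497)
after link 5: o_5 = (-2.3787, -4.6213, 12.9497)
after link 6: o_6 = (1.3284, -6.9142, 13.9497)

1.328 -6.914 13.950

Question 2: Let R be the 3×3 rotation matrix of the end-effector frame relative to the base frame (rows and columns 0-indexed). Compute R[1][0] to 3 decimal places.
End-effector x-axis (col 0 of R) = (0.1464,-0.8536,-0.5000)
R[1][0] = -0.8536

-0.854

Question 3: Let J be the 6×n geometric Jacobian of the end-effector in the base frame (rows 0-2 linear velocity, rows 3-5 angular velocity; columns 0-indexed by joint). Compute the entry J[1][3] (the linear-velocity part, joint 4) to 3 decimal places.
2.268

axis z_3 = (-0.1464,0.8536,0.5000); lever o_n−o_3 = (2.1820,-0.8180,8.0355)
cross product → J_v[:, 3] = (7.2678,2.2678,-1.7426)
J_ω[:, 3] = z_3
entry J[1][3] = 2.2678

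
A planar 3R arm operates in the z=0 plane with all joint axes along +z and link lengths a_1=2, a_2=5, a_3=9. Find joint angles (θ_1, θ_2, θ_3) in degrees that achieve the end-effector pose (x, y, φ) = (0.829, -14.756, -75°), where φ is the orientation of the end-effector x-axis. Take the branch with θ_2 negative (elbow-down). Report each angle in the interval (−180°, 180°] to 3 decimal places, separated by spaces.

-60.020 -59.977 44.997

wrist centre = target − a_3·(cos φ, sin φ) = (-1.5004, -6.0627)
cos θ_2 = (39.0071−2²−5²)/(2·2·5) = 0.5004; θ_2 = -59.9767° (elbow-down)
β = atan2(-6.0627,-1.5004) = -103.9001°; ψ = atan2(-4.3291,4.5018) = -43.8799°
θ_1 = β − ψ = -60.0202°
θ_3 = φ − θ_1 − θ_2 = 44.9968° (wrapped to (-180°,180°])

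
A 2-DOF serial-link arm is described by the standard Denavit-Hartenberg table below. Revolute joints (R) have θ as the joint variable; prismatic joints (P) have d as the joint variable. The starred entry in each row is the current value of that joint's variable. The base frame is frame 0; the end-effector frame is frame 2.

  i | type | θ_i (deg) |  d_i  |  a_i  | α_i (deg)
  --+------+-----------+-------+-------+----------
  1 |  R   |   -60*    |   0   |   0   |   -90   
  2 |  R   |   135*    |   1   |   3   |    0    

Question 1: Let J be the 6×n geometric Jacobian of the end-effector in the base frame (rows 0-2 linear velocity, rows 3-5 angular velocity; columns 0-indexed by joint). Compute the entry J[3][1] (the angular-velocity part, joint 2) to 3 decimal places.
0.866

axis z_1 = (0.8660,0.5000,0.0000); lever o_n−o_1 = (-0.1946,2.3371,-2.1213)
cross product → J_v[:, 1] = (-1.0607,1.8371,2.1213)
J_ω[:, 1] = z_1
entry J[3][1] = 0.8660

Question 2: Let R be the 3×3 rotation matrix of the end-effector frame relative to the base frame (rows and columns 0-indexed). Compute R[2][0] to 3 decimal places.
-0.707

End-effector x-axis (col 0 of R) = (-0.3536,0.6124,-0.7071)
R[2][0] = -0.7071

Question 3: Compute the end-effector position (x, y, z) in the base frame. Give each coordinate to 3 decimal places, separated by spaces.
after link 1: o_1 = (0.0000, 0.0000, 0.0000)
after link 2: o_2 = (-0.1946, 2.3371, -2.1213)

-0.195 2.337 -2.121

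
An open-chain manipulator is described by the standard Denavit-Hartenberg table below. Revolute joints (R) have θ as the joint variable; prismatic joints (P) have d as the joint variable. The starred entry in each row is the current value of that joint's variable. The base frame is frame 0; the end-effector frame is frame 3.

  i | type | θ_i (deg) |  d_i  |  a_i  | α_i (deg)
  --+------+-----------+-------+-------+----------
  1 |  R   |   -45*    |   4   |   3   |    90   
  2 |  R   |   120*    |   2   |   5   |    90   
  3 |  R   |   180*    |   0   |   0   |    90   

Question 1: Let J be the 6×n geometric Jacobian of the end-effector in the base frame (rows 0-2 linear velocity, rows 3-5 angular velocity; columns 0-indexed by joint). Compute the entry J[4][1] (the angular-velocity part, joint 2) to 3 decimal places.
axis z_1 = (-0.7071,-0.7071,0.0000); lever o_n−o_1 = (-3.1820,0.3536,4.3301)
cross product → J_v[:, 1] = (-3.0619,3.0619,-2.5000)
J_ω[:, 1] = z_1
entry J[4][1] = -0.7071

-0.707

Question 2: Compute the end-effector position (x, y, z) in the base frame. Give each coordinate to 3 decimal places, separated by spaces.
-1.061 -1.768 8.330

after link 1: o_1 = (2.1213, -2.1213, 4.0000)
after link 2: o_2 = (-1.0607, -1.7678, 8.3301)
after link 3: o_3 = (-1.0607, -1.7678, 8.3301)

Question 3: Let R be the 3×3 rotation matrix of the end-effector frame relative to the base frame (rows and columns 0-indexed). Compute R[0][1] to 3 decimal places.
End-effector y-axis (col 1 of R) = (0.6124,-0.6124,0.5000)
R[0][1] = 0.6124

0.612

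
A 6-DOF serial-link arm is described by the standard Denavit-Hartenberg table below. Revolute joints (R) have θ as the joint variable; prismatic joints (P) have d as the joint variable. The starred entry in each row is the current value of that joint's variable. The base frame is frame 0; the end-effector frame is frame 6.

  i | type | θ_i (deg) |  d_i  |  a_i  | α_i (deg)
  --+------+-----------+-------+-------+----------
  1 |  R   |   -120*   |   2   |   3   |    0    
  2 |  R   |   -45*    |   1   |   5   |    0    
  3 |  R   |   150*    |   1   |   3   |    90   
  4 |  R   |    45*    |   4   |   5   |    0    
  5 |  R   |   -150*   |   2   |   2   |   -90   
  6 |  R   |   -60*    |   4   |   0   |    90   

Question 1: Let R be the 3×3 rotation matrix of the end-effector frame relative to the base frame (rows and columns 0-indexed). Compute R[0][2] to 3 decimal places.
0.087

End-effector z-axis (col 2 of R) = (0.0871,-0.5410,0.8365)
R[0][2] = 0.0871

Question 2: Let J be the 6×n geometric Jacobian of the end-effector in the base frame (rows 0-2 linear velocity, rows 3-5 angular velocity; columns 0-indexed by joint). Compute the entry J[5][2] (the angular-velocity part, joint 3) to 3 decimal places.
axis z_2 = (0.0000,0.0000,1.0000); lever o_n−o_2 = (7.9920,-8.3531,1.5684)
cross product → J_v[:, 2] = (8.3531,7.9920,-0.0000)
J_ω[:, 2] = z_2
entry J[5][2] = 1.0000

1.000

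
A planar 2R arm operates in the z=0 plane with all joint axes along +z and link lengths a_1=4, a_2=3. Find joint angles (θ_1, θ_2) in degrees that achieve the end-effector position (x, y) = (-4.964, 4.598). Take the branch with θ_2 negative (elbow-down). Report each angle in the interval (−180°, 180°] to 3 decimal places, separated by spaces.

150.003 -30.008

cos θ_2 = (45.7829−4²−3²)/(2·4·3) = 0.8660; θ_2 = -30.0082° (elbow-down)
β = atan2(4.5980,-4.9640) = 137.1920°; ψ = atan2(-1.5004,6.5979) = -12.8113°
θ_1 = β − ψ = 150.0033°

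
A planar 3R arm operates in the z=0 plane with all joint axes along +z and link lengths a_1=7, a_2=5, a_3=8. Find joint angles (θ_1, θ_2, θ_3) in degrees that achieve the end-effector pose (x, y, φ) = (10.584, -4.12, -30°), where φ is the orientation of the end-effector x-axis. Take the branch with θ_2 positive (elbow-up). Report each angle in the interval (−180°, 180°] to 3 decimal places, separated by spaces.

wrist centre = target − a_3·(cos φ, sin φ) = (3.6558, -0.1200)
cos θ_2 = (13.3793−7²−5²)/(2·7·5) = -0.8660; θ_2 = 149.9983° (elbow-up)
β = atan2(-0.1200,3.6558) = -1.8800°; ψ = atan2(2.5001,2.6699) = 43.1187°
θ_1 = β − ψ = -44.9987°
θ_3 = φ − θ_1 − θ_2 = -134.9996° (wrapped to (-180°,180°])

-44.999 149.998 -135.000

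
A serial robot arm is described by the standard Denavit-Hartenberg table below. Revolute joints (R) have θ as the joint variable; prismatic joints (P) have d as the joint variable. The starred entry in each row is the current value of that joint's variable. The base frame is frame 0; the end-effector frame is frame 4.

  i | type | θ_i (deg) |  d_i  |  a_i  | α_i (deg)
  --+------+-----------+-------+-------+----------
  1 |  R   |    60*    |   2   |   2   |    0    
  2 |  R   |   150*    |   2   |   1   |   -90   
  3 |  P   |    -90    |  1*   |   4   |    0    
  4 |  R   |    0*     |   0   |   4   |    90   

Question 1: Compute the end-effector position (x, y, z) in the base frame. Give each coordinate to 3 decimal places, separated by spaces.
after link 1: o_1 = (1.0000, 1.7321, 2.0000)
after link 2: o_2 = (0.1340, 1.2321, 4.0000)
after link 3: o_3 = (0.6340, 0.3660, 8.0000)
after link 4: o_4 = (0.6340, 0.3660, 12.0000)

0.634 0.366 12.000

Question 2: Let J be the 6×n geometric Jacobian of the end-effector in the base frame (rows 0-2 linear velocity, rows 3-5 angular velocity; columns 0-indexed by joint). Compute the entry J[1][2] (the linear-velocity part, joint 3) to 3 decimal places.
-0.866

prismatic axis z_2 = (0.5000,-0.8660,0.0000)
J_v[:, 2] = z_2; J_ω[:, 2] = (0,0,0)
entry J[1][2] = -0.8660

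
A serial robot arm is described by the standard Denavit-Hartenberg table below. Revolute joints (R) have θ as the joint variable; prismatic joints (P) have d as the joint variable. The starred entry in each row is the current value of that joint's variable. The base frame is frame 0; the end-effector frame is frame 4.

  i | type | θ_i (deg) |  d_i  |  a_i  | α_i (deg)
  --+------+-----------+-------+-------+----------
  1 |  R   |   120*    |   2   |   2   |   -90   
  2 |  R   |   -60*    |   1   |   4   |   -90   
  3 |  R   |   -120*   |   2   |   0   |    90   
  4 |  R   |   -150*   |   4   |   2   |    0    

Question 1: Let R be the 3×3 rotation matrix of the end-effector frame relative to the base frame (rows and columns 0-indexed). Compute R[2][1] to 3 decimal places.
End-effector y-axis (col 1 of R) = (0.0625,-0.9743,0.2165)
R[2][1] = 0.2165

0.217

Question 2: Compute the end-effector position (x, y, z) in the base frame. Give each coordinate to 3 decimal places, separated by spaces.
0.382 4.339 2.714

after link 1: o_1 = (-1.0000, 1.7321, 2.0000)
after link 2: o_2 = (-2.8660, 2.9641, 5.4641)
after link 3: o_3 = (-3.7321, 4.4641, 4.4641)
after link 4: o_4 = (0.3816, 4.3391, 2.7141)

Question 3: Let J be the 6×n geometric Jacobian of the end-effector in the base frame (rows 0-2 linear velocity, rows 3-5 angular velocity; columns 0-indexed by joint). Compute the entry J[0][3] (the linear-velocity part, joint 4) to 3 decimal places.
axis z_3 = (0.6495,-0.1250,-0.7500); lever o_n−o_3 = (4.1136,-0.1250,-1.7500)
cross product → J_v[:, 3] = (0.1250,-1.9486,0.4330)
J_ω[:, 3] = z_3
entry J[0][3] = 0.1250

0.125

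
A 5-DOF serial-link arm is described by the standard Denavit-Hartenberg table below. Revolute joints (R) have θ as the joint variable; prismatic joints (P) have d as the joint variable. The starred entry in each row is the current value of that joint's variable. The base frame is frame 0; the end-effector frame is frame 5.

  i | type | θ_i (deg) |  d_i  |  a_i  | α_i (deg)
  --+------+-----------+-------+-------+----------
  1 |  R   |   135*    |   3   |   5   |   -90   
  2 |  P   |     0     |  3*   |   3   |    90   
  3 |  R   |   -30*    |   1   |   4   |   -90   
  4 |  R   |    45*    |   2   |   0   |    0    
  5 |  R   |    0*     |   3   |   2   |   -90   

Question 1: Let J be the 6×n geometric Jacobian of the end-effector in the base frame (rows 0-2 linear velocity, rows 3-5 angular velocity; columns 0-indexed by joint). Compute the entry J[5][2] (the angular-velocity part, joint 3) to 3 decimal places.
1.000

axis z_2 = (0.0000,0.0000,1.0000); lever o_n−o_2 = (-6.2309,3.9356,-0.4142)
cross product → J_v[:, 2] = (-3.9356,-6.2309,0.0000)
J_ω[:, 2] = z_2
entry J[5][2] = 1.0000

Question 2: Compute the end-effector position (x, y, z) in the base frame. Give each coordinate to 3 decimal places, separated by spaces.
-14.009 7.471 2.586

after link 1: o_1 = (-3.5355, 3.5355, 3.0000)
after link 2: o_2 = (-7.7782, 3.5355, 3.0000)
after link 3: o_3 = (-8.8135, 7.3992, 4.0000)
after link 4: o_4 = (-10.7453, 6.8816, 4.0000)
after link 5: o_5 = (-14.0091, 7.4712, 2.5858)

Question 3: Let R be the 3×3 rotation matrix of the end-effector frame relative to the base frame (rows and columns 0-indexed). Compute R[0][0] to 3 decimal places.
-0.183

End-effector x-axis (col 0 of R) = (-0.1830,0.6830,-0.7071)
R[0][0] = -0.1830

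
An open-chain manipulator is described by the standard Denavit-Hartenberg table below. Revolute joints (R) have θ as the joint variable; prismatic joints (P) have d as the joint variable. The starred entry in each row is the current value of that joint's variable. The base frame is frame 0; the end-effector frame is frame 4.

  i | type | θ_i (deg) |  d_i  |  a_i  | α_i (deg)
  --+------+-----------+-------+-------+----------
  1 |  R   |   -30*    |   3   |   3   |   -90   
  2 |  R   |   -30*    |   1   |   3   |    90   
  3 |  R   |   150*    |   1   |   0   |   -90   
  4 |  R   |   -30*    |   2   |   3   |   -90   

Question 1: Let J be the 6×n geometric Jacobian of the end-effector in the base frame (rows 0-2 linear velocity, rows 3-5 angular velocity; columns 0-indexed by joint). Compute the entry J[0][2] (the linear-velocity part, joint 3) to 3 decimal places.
axis z_2 = (-0.4330,0.2500,0.8660); lever o_n−o_2 = (-3.7365,1.6573,0.5401)
cross product → J_v[:, 2] = (-1.3002,-3.0021,0.2165)
J_ω[:, 2] = z_2
entry J[0][2] = -1.3002

-1.300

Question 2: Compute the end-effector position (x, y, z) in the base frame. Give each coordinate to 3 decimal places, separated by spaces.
1.612 -0.276 5.040

after link 1: o_1 = (2.5981, -1.5000, 3.0000)
after link 2: o_2 = (5.3481, -1.9330, 4.5000)
after link 3: o_3 = (4.9151, -1.6830, 5.3660)
after link 4: o_4 = (1.6115, -0.2757, 5.0401)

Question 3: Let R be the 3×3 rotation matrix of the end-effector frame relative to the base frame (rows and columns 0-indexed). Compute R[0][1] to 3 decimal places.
End-effector y-axis (col 1 of R) = (0.8080,0.5335,0.2500)
R[0][1] = 0.8080

0.808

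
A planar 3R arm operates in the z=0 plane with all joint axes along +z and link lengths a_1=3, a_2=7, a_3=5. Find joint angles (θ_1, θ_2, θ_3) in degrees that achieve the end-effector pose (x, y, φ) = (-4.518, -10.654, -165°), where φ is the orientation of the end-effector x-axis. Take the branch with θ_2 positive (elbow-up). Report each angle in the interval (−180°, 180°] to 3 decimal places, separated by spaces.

wrist centre = target − a_3·(cos φ, sin φ) = (0.3116, -9.3599)
cos θ_2 = (87.7049−3²−7²)/(2·3·7) = 0.7073; θ_2 = 44.9876° (elbow-up)
β = atan2(-9.3599,0.3116) = -88.0931°; ψ = atan2(4.9487,7.9508) = 31.8986°
θ_1 = β − ψ = -119.9917°
θ_3 = φ − θ_1 − θ_2 = -89.9959° (wrapped to (-180°,180°])

-119.992 44.988 -89.996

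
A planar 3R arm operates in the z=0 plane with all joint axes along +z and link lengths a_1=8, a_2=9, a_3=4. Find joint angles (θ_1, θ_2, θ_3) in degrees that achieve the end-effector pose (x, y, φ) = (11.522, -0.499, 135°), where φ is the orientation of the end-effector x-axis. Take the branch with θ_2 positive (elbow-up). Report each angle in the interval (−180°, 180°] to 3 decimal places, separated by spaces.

-44.998 59.997 120.001

wrist centre = target − a_3·(cos φ, sin φ) = (14.3504, -3.3274)
cos θ_2 = (217.0065−8²−9²)/(2·8·9) = 0.5000; θ_2 = 59.9970° (elbow-up)
β = atan2(-3.3274,14.3504) = -13.0545°; ψ = atan2(7.7940,12.5004) = 31.9435°
θ_1 = β − ψ = -44.9980°
θ_3 = φ − θ_1 − θ_2 = 120.0010° (wrapped to (-180°,180°])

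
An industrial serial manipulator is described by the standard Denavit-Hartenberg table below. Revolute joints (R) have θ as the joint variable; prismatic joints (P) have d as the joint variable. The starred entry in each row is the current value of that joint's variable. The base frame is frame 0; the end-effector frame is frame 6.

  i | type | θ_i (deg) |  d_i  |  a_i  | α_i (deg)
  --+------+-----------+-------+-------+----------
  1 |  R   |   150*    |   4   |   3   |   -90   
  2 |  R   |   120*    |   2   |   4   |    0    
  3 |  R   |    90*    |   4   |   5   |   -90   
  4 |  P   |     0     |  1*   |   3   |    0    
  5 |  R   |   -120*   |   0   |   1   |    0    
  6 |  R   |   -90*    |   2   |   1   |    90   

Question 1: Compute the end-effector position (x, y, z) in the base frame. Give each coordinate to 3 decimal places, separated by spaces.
after link 1: o_1 = (-2.5981, 1.5000, 4.0000)
after link 2: o_2 = (-1.8660, -1.2321, 0.5359)
after link 3: o_3 = (-0.1160, -6.8612, 3.0359)
after link 4: o_4 = (1.7010, -7.9103, 5.4019)
after link 5: o_5 = (0.8929, -8.4437, 5.1519)
after link 6: o_6 = (-0.3726, -7.1357, 6.4510)

-0.373 -7.136 6.451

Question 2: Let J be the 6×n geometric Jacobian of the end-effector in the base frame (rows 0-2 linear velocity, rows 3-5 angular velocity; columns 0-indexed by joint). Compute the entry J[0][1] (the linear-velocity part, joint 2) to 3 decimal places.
-2.123

axis z_1 = (-0.5000,-0.8660,0.0000); lever o_n−o_1 = (2.2255,-8.6357,2.4510)
cross product → J_v[:, 1] = (-2.1226,1.2255,6.2452)
J_ω[:, 1] = z_1
entry J[0][1] = -2.1226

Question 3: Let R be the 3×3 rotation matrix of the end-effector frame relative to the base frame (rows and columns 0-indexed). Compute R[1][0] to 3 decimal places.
0.808

End-effector x-axis (col 0 of R) = (-0.3995,0.8080,-0.4330)
R[1][0] = 0.8080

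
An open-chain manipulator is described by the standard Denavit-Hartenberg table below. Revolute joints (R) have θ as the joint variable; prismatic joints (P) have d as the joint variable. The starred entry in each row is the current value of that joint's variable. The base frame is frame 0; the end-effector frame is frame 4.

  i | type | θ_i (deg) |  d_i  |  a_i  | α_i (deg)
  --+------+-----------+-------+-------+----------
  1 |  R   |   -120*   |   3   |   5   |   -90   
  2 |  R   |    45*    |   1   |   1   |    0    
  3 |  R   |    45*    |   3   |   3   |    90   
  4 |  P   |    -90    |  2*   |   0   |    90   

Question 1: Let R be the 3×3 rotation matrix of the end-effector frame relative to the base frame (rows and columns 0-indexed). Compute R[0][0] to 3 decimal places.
-0.866

End-effector x-axis (col 0 of R) = (-0.8660,0.5000,-0.0000)
R[0][0] = -0.8660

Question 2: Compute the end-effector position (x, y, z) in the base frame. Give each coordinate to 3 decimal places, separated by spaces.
-0.389 -8.675 -0.707

after link 1: o_1 = (-2.5000, -4.3301, 3.0000)
after link 2: o_2 = (-1.9875, -5.4425, 2.2929)
after link 3: o_3 = (0.6105, -6.9425, -0.7071)
after link 4: o_4 = (-0.3895, -8.6746, -0.7071)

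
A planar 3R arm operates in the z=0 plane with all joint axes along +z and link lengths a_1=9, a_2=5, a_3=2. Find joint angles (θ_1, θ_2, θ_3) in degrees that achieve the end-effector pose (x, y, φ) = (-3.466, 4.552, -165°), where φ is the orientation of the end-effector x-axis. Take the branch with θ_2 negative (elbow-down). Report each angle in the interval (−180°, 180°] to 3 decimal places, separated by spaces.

wrist centre = target − a_3·(cos φ, sin φ) = (-1.5341, 5.0696)
cos θ_2 = (28.0548−9²−5²)/(2·9·5) = -0.8661; θ_2 = -150.0037° (elbow-down)
β = atan2(5.0696,-1.5341) = 106.8366°; ψ = atan2(-2.4997,4.6697) = -28.1604°
θ_1 = β − ψ = 134.9970°
θ_3 = φ − θ_1 − θ_2 = -149.9933° (wrapped to (-180°,180°])

134.997 -150.004 -149.993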